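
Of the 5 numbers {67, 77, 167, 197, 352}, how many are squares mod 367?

1

(67/367) = +1 → QR.
(77/367) = -1 → non-residue.
(167/367) = -1 → non-residue.
(197/367) = -1 → non-residue.
(352/367) = -1 → non-residue.
Total quadratic residues among the 5: 1.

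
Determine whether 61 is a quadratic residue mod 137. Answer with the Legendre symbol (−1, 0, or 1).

1

Euler's criterion: (61/137) ≡ 61^68 (mod 137).
61^2 ≡ 22 (mod 137)
61^4 ≡ 73 (mod 137)
61^8 ≡ 123 (mod 137)
61^16 ≡ 59 (mod 137)
61^32 ≡ 56 (mod 137)
61^64 ≡ 122 (mod 137)
61^68 = 61^(64+4) ≡ 1 (mod 137).
Result is 1, so (61/137) = 1.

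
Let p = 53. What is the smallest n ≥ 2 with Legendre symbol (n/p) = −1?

(2/53) = −1, so 2 is the smallest positive non-residue mod 53.

2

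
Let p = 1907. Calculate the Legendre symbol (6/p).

-1

Pull out 2: since 1907 ≡ 3 (mod 8), (2/1907) = -1.
Reciprocity: 3 ≡ 3 and 1907 ≡ 3 (mod 4), so (3/1907) = −(1907/3).
Reduce top mod 3: now compute (2/3).
Pull out 2: since 3 ≡ 3 (mod 8), (2/3) = -1.
Reached (1/3) = 1. Collecting the sign flips along the way, the symbol is -1.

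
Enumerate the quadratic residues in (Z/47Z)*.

Square k = 1,…,23 (k and 47−k give the same square):
1²=1, 2²=4, 3²=9, 4²=16, 5²=25, 6²=36, 7²≡2, 8²≡17, 9²≡34, 10²≡6, 11²≡27, 12²≡3, 13²≡28, 14²≡8, 15²≡37, 16²≡21, 17²≡7, 18²≡42, 19²≡32, 20²≡24, 21²≡18, 22²≡14, 23²≡12 (mod 47).
So the quadratic residues mod 47 are {1, 2, 3, 4, 6, 7, 8, 9, 12, 14, 16, 17, 18, 21, 24, 25, 27, 28, 32, 34, 36, 37, 42}.

1 2 3 4 6 7 8 9 12 14 16 17 18 21 24 25 27 28 32 34 36 37 42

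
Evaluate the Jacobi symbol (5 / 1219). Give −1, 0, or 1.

1

Reciprocity: 5 ≡ 1 and 1219 ≡ 3 (mod 4), so (5/1219) = +(1219/5).
Reduce top mod 5: now compute (4/5).
Pull out 2^2: since 5 ≡ 5 (mod 8), (2/5) = -1, so (2/5)^2 = +1.
Reached (1/5) = 1. Collecting the sign flips along the way, the symbol is +1.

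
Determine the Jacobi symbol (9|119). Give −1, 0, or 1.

1

Reciprocity: 9 ≡ 1 and 119 ≡ 3 (mod 4), so (9/119) = +(119/9).
Reduce top mod 9: now compute (2/9).
Pull out 2: since 9 ≡ 1 (mod 8), (2/9) = +1.
Reached (1/9) = 1. Collecting the sign flips along the way, the symbol is +1.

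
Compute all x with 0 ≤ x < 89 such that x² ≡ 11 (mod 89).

10, 79

89 ≡ 1 (mod 4), so we find a root by search.
Trying successive values, 10² = 100 ≡ 11 (mod 89). The other root is 89 − 10 = 79.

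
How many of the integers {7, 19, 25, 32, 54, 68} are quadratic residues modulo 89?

(7/89) = -1 → non-residue.
(19/89) = -1 → non-residue.
(25/89) = +1 → QR.
(32/89) = +1 → QR.
(54/89) = -1 → non-residue.
(68/89) = +1 → QR.
Total quadratic residues among the 6: 3.

3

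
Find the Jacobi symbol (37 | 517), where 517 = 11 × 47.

1

Reciprocity: 37 ≡ 1 and 517 ≡ 1 (mod 4), so (37/517) = +(517/37).
Reduce top mod 37: now compute (36/37).
Pull out 2^2: since 37 ≡ 5 (mod 8), (2/37) = -1, so (2/37)^2 = +1.
Reciprocity: 9 ≡ 1 and 37 ≡ 1 (mod 4), so (9/37) = +(37/9).
Reduce top mod 9: now compute (1/9).
Reached (1/9) = 1. Collecting the sign flips along the way, the symbol is +1.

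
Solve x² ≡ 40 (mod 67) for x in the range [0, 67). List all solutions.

24, 43

Since 67 ≡ 3 (mod 4), a square root of 40 is 40^((67+1)/4) = 40^17 mod 67.
Repeated squaring: 40^2≡59, 40^4≡64, 40^8≡9, 40^16≡14 (mod 67).
40^17 = 40^(16+1) ≡ 24 (mod 67).
Check: 24² = 576 ≡ 40 (mod 67). The two roots are 24 and 43.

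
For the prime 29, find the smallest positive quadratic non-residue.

2

(2/29) = −1, so 2 is the smallest positive non-residue mod 29.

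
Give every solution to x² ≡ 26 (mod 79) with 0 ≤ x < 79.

37, 42

Since 79 ≡ 3 (mod 4), a square root of 26 is 26^((79+1)/4) = 26^20 mod 79.
Repeated squaring: 26^2≡44, 26^4≡40, 26^8≡20, 26^16≡5 (mod 79).
26^20 = 26^(16+4) ≡ 42 (mod 79).
Check: 42² = 1764 ≡ 26 (mod 79). The two roots are 37 and 42.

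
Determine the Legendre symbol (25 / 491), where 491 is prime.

Reciprocity: 25 ≡ 1 and 491 ≡ 3 (mod 4), so (25/491) = +(491/25).
Reduce top mod 25: now compute (16/25).
Pull out 2^4: since 25 ≡ 1 (mod 8), (2/25) = +1, so (2/25)^4 = +1.
Reached (1/25) = 1. Collecting the sign flips along the way, the symbol is +1.

1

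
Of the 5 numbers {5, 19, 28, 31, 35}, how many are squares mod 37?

(5/37) = -1 → non-residue.
(19/37) = -1 → non-residue.
(28/37) = +1 → QR.
(31/37) = -1 → non-residue.
(35/37) = -1 → non-residue.
Total quadratic residues among the 5: 1.

1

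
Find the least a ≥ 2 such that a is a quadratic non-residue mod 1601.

(2/1601) = +1, so 2 is a residue.
(3/1601) = −1, so 3 is the smallest positive non-residue mod 1601.

3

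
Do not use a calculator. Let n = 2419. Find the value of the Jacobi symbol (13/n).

Reciprocity: 13 ≡ 1 and 2419 ≡ 3 (mod 4), so (13/2419) = +(2419/13).
Reduce top mod 13: now compute (1/13).
Reached (1/13) = 1. Collecting the sign flips along the way, the symbol is +1.

1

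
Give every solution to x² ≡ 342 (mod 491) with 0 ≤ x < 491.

69, 422

Since 491 ≡ 3 (mod 4), a square root of 342 is 342^((491+1)/4) = 342^123 mod 491.
Repeated squaring: 342^2≡106, 342^4≡434, 342^8≡303, 342^16≡483, 342^32≡64, 342^64≡168 (mod 491).
342^123 = 342^(64+32+16+8+2+1) ≡ 422 (mod 491).
Check: 422² = 178084 ≡ 342 (mod 491). The two roots are 69 and 422.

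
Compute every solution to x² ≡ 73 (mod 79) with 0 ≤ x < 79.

Since 79 ≡ 3 (mod 4), a square root of 73 is 73^((79+1)/4) = 73^20 mod 79.
Repeated squaring: 73^2≡36, 73^4≡32, 73^8≡76, 73^16≡9 (mod 79).
73^20 = 73^(16+4) ≡ 51 (mod 79).
Check: 51² = 2601 ≡ 73 (mod 79). The two roots are 28 and 51.

28, 51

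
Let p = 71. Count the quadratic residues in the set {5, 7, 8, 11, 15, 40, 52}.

4

(5/71) = +1 → QR.
(7/71) = -1 → non-residue.
(8/71) = +1 → QR.
(11/71) = -1 → non-residue.
(15/71) = +1 → QR.
(40/71) = +1 → QR.
(52/71) = -1 → non-residue.
Total quadratic residues among the 7: 4.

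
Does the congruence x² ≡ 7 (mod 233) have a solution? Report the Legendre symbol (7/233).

Reciprocity: 7 ≡ 3 and 233 ≡ 1 (mod 4), so (7/233) = +(233/7).
Reduce top mod 7: now compute (2/7).
Pull out 2: since 7 ≡ 7 (mod 8), (2/7) = +1.
Reached (1/7) = 1. Collecting the sign flips along the way, the symbol is +1.

1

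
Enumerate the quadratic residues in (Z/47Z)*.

Square k = 1,…,23 (k and 47−k give the same square):
1²=1, 2²=4, 3²=9, 4²=16, 5²=25, 6²=36, 7²≡2, 8²≡17, 9²≡34, 10²≡6, 11²≡27, 12²≡3, 13²≡28, 14²≡8, 15²≡37, 16²≡21, 17²≡7, 18²≡42, 19²≡32, 20²≡24, 21²≡18, 22²≡14, 23²≡12 (mod 47).
So the quadratic residues mod 47 are {1, 2, 3, 4, 6, 7, 8, 9, 12, 14, 16, 17, 18, 21, 24, 25, 27, 28, 32, 34, 36, 37, 42}.

1 2 3 4 6 7 8 9 12 14 16 17 18 21 24 25 27 28 32 34 36 37 42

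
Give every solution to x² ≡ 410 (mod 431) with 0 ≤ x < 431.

29, 402

Since 431 ≡ 3 (mod 4), a square root of 410 is 410^((431+1)/4) = 410^108 mod 431.
Repeated squaring: 410^2≡10, 410^4≡100, 410^8≡87, 410^16≡242, 410^32≡379, 410^64≡118 (mod 431).
410^108 = 410^(64+32+8+4) ≡ 29 (mod 431).
Check: 29² = 841 ≡ 410 (mod 431). The two roots are 29 and 402.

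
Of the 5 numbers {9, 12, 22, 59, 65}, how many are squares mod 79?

3

(9/79) = +1 → QR.
(12/79) = -1 → non-residue.
(22/79) = +1 → QR.
(59/79) = -1 → non-residue.
(65/79) = +1 → QR.
Total quadratic residues among the 5: 3.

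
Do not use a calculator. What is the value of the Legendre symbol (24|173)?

Pull out 2^3: since 173 ≡ 5 (mod 8), (2/173) = -1, so (2/173)^3 = -1.
Reciprocity: 3 ≡ 3 and 173 ≡ 1 (mod 4), so (3/173) = +(173/3).
Reduce top mod 3: now compute (2/3).
Pull out 2: since 3 ≡ 3 (mod 8), (2/3) = -1.
Reached (1/3) = 1. Collecting the sign flips along the way, the symbol is +1.

1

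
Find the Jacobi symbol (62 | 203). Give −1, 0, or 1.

-1

Pull out 2: since 203 ≡ 3 (mod 8), (2/203) = -1.
Reciprocity: 31 ≡ 3 and 203 ≡ 3 (mod 4), so (31/203) = −(203/31).
Reduce top mod 31: now compute (17/31).
Reciprocity: 17 ≡ 1 and 31 ≡ 3 (mod 4), so (17/31) = +(31/17).
Reduce top mod 17: now compute (14/17).
Pull out 2: since 17 ≡ 1 (mod 8), (2/17) = +1.
Reciprocity: 7 ≡ 3 and 17 ≡ 1 (mod 4), so (7/17) = +(17/7).
Reduce top mod 7: now compute (3/7).
Reciprocity: 3 ≡ 3 and 7 ≡ 3 (mod 4), so (3/7) = −(7/3).
Reduce top mod 3: now compute (1/3).
Reached (1/3) = 1. Collecting the sign flips along the way, the symbol is -1.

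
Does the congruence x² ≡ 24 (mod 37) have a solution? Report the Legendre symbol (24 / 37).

-1

Euler's criterion: (24/37) ≡ 24^18 (mod 37).
24^2 ≡ 21 (mod 37)
24^4 ≡ 34 (mod 37)
24^8 ≡ 9 (mod 37)
24^16 ≡ 7 (mod 37)
24^18 = 24^(16+2) ≡ 36 (mod 37).
Result is 36 ≡ −1, so (24/37) = −1.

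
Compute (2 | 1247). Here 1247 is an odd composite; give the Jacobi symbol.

1

Pull out 2: since 1247 ≡ 7 (mod 8), (2/1247) = +1.
Reached (1/1247) = 1. Collecting the sign flips along the way, the symbol is +1.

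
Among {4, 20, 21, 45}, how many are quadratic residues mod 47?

(4/47) = +1 → QR.
(20/47) = -1 → non-residue.
(21/47) = +1 → QR.
(45/47) = -1 → non-residue.
Total quadratic residues among the 4: 2.

2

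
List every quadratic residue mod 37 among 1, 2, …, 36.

1, 3, 4, 7, 9, 10, 11, 12, 16, 21, 25, 26, 27, 28, 30, 33, 34, 36

Square k = 1,…,18 (k and 37−k give the same square):
1²=1, 2²=4, 3²=9, 4²=16, 5²=25, 6²=36, 7²≡12, 8²≡27, 9²≡7, 10²≡26, 11²≡10, 12²≡33, 13²≡21, 14²≡11, 15²≡3, 16²≡34, 17²≡30, 18²≡28 (mod 37).
So the quadratic residues mod 37 are {1, 3, 4, 7, 9, 10, 11, 12, 16, 21, 25, 26, 27, 28, 30, 33, 34, 36}.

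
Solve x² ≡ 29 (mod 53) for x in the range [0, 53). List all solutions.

53 ≡ 1 (mod 4), so we find a root by search.
Trying successive values, 20² = 400 ≡ 29 (mod 53). The other root is 53 − 20 = 33.

20, 33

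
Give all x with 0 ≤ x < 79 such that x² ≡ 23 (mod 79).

24, 55

Since 79 ≡ 3 (mod 4), a square root of 23 is 23^((79+1)/4) = 23^20 mod 79.
Repeated squaring: 23^2≡55, 23^4≡23, 23^8≡55, 23^16≡23 (mod 79).
23^20 = 23^(16+4) ≡ 55 (mod 79).
Check: 55² = 3025 ≡ 23 (mod 79). The two roots are 24 and 55.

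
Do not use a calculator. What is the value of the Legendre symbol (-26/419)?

First reduce: -26 ≡ 393 (mod 419).
Reciprocity: 393 ≡ 1 and 419 ≡ 3 (mod 4), so (393/419) = +(419/393).
Reduce top mod 393: now compute (26/393).
Pull out 2: since 393 ≡ 1 (mod 8), (2/393) = +1.
Reciprocity: 13 ≡ 1 and 393 ≡ 1 (mod 4), so (13/393) = +(393/13).
Reduce top mod 13: now compute (3/13).
Reciprocity: 3 ≡ 3 and 13 ≡ 1 (mod 4), so (3/13) = +(13/3).
Reduce top mod 3: now compute (1/3).
Reached (1/3) = 1. Collecting the sign flips along the way, the symbol is +1.

1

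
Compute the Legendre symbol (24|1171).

1

Euler's criterion: (24/1171) ≡ 24^585 (mod 1171).
24^2 ≡ 576 (mod 1171)
24^4 ≡ 383 (mod 1171)
24^8 ≡ 314 (mod 1171)
24^16 ≡ 232 (mod 1171)
24^32 ≡ 1129 (mod 1171)
24^64 ≡ 593 (mod 1171)
24^128 ≡ 349 (mod 1171)
24^256 ≡ 17 (mod 1171)
24^512 ≡ 289 (mod 1171)
24^585 = 24^(512+64+8+1) ≡ 1 (mod 1171).
Result is 1, so (24/1171) = 1.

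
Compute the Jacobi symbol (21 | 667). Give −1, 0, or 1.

1

Reciprocity: 21 ≡ 1 and 667 ≡ 3 (mod 4), so (21/667) = +(667/21).
Reduce top mod 21: now compute (16/21).
Pull out 2^4: since 21 ≡ 5 (mod 8), (2/21) = -1, so (2/21)^4 = +1.
Reached (1/21) = 1. Collecting the sign flips along the way, the symbol is +1.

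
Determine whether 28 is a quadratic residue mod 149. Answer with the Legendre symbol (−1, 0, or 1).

Pull out 2^2: since 149 ≡ 5 (mod 8), (2/149) = -1, so (2/149)^2 = +1.
Reciprocity: 7 ≡ 3 and 149 ≡ 1 (mod 4), so (7/149) = +(149/7).
Reduce top mod 7: now compute (2/7).
Pull out 2: since 7 ≡ 7 (mod 8), (2/7) = +1.
Reached (1/7) = 1. Collecting the sign flips along the way, the symbol is +1.

1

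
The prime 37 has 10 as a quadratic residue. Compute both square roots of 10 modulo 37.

11, 26

37 ≡ 1 (mod 4), so we find a root by search.
Trying successive values, 11² = 121 ≡ 10 (mod 37). The other root is 37 − 11 = 26.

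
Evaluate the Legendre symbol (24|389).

1

Euler's criterion: (24/389) ≡ 24^194 (mod 389).
24^2 ≡ 187 (mod 389)
24^4 ≡ 348 (mod 389)
24^8 ≡ 125 (mod 389)
24^16 ≡ 65 (mod 389)
24^32 ≡ 335 (mod 389)
24^64 ≡ 193 (mod 389)
24^128 ≡ 294 (mod 389)
24^194 = 24^(128+64+2) ≡ 1 (mod 389).
Result is 1, so (24/389) = 1.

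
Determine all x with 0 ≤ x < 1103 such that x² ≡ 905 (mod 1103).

313, 790

Since 1103 ≡ 3 (mod 4), a square root of 905 is 905^((1103+1)/4) = 905^276 mod 1103.
Repeated squaring: 905^2≡599, 905^4≡326, 905^8≡388, 905^16≡536, 905^32≡516, 905^64≡433, 905^128≡1082, 905^256≡441 (mod 1103).
905^276 = 905^(256+16+4) ≡ 790 (mod 1103).
Check: 790² = 624100 ≡ 905 (mod 1103). The two roots are 313 and 790.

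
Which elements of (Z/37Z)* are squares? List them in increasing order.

1,3,4,7,9,10,11,12,16,21,25,26,27,28,30,33,34,36

Square k = 1,…,18 (k and 37−k give the same square):
1²=1, 2²=4, 3²=9, 4²=16, 5²=25, 6²=36, 7²≡12, 8²≡27, 9²≡7, 10²≡26, 11²≡10, 12²≡33, 13²≡21, 14²≡11, 15²≡3, 16²≡34, 17²≡30, 18²≡28 (mod 37).
So the quadratic residues mod 37 are {1, 3, 4, 7, 9, 10, 11, 12, 16, 21, 25, 26, 27, 28, 30, 33, 34, 36}.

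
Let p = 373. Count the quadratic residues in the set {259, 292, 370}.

3

(259/373) = +1 → QR.
(292/373) = +1 → QR.
(370/373) = +1 → QR.
Total quadratic residues among the 3: 3.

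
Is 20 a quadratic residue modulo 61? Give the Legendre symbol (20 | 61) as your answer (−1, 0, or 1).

Pull out 2^2: since 61 ≡ 5 (mod 8), (2/61) = -1, so (2/61)^2 = +1.
Reciprocity: 5 ≡ 1 and 61 ≡ 1 (mod 4), so (5/61) = +(61/5).
Reduce top mod 5: now compute (1/5).
Reached (1/5) = 1. Collecting the sign flips along the way, the symbol is +1.

1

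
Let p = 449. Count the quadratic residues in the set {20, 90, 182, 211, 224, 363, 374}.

3

(20/449) = +1 → QR.
(90/449) = +1 → QR.
(182/449) = -1 → non-residue.
(211/449) = -1 → non-residue.
(224/449) = +1 → QR.
(363/449) = -1 → non-residue.
(374/449) = -1 → non-residue.
Total quadratic residues among the 7: 3.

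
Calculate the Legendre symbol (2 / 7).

Euler's criterion: (2/7) ≡ 2^3 (mod 7).
2^2 ≡ 4 (mod 7)
2^3 = 2^(2+1) ≡ 1 (mod 7).
Result is 1, so (2/7) = 1.

1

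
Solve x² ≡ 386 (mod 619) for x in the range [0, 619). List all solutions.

Since 619 ≡ 3 (mod 4), a square root of 386 is 386^((619+1)/4) = 386^155 mod 619.
Repeated squaring: 386^2≡436, 386^4≡63, 386^8≡255, 386^16≡30, 386^32≡281, 386^64≡348, 386^128≡399 (mod 619).
386^155 = 386^(128+16+8+2+1) ≡ 560 (mod 619).
Check: 560² = 313600 ≡ 386 (mod 619). The two roots are 59 and 560.

59, 560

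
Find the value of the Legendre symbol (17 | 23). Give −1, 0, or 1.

-1

Reciprocity: 17 ≡ 1 and 23 ≡ 3 (mod 4), so (17/23) = +(23/17).
Reduce top mod 17: now compute (6/17).
Pull out 2: since 17 ≡ 1 (mod 8), (2/17) = +1.
Reciprocity: 3 ≡ 3 and 17 ≡ 1 (mod 4), so (3/17) = +(17/3).
Reduce top mod 3: now compute (2/3).
Pull out 2: since 3 ≡ 3 (mod 8), (2/3) = -1.
Reached (1/3) = 1. Collecting the sign flips along the way, the symbol is -1.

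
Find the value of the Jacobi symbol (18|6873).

Pull out 2: since 6873 ≡ 1 (mod 8), (2/6873) = +1.
Reciprocity: 9 ≡ 1 and 6873 ≡ 1 (mod 4), so (9/6873) = +(6873/9).
Reduce top mod 9: now compute (6/9).
Pull out 2: since 9 ≡ 1 (mod 8), (2/9) = +1.
Reciprocity: 3 ≡ 3 and 9 ≡ 1 (mod 4), so (3/9) = +(9/3).
Reduce top mod 3: now compute (0/3).
Top reduces to 0: gcd > 1, so the symbol is 0.

0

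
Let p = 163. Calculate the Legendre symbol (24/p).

Euler's criterion: (24/163) ≡ 24^81 (mod 163).
24^2 ≡ 87 (mod 163)
24^4 ≡ 71 (mod 163)
24^8 ≡ 151 (mod 163)
24^16 ≡ 144 (mod 163)
24^32 ≡ 35 (mod 163)
24^64 ≡ 84 (mod 163)
24^81 = 24^(64+16+1) ≡ 1 (mod 163).
Result is 1, so (24/163) = 1.

1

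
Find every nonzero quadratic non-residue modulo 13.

2,5,6,7,8,11

Square k = 1,…,6 (k and 13−k give the same square):
1²=1, 2²=4, 3²=9, 4²≡3, 5²≡12, 6²≡10 (mod 13).
The residues are {1, 3, 4, 9, 10, 12}; the non-residues are the remaining 6 nonzero classes.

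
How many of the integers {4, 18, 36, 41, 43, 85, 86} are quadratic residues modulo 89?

4

(4/89) = +1 → QR.
(18/89) = +1 → QR.
(36/89) = +1 → QR.
(41/89) = -1 → non-residue.
(43/89) = -1 → non-residue.
(85/89) = +1 → QR.
(86/89) = -1 → non-residue.
Total quadratic residues among the 7: 4.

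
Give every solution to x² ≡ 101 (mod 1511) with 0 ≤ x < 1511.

Since 1511 ≡ 3 (mod 4), a square root of 101 is 101^((1511+1)/4) = 101^378 mod 1511.
Repeated squaring: 101^2≡1135, 101^4≡853, 101^8≡818, 101^16≡1262, 101^32≡50, 101^64≡989, 101^128≡504, 101^256≡168 (mod 1511).
101^378 = 101^(256+64+32+16+8+2) ≡ 473 (mod 1511).
Check: 473² = 223729 ≡ 101 (mod 1511). The two roots are 473 and 1038.

473, 1038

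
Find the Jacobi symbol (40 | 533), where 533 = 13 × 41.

Pull out 2^3: since 533 ≡ 5 (mod 8), (2/533) = -1, so (2/533)^3 = -1.
Reciprocity: 5 ≡ 1 and 533 ≡ 1 (mod 4), so (5/533) = +(533/5).
Reduce top mod 5: now compute (3/5).
Reciprocity: 3 ≡ 3 and 5 ≡ 1 (mod 4), so (3/5) = +(5/3).
Reduce top mod 3: now compute (2/3).
Pull out 2: since 3 ≡ 3 (mod 8), (2/3) = -1.
Reached (1/3) = 1. Collecting the sign flips along the way, the symbol is +1.

1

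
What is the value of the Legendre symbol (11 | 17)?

-1

Reciprocity: 11 ≡ 3 and 17 ≡ 1 (mod 4), so (11/17) = +(17/11).
Reduce top mod 11: now compute (6/11).
Pull out 2: since 11 ≡ 3 (mod 8), (2/11) = -1.
Reciprocity: 3 ≡ 3 and 11 ≡ 3 (mod 4), so (3/11) = −(11/3).
Reduce top mod 3: now compute (2/3).
Pull out 2: since 3 ≡ 3 (mod 8), (2/3) = -1.
Reached (1/3) = 1. Collecting the sign flips along the way, the symbol is -1.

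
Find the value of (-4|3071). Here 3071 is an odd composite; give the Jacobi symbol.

-1

First reduce: -4 ≡ 3067 (mod 3071).
Reciprocity: 3067 ≡ 3 and 3071 ≡ 3 (mod 4), so (3067/3071) = −(3071/3067).
Reduce top mod 3067: now compute (4/3067).
Pull out 2^2: since 3067 ≡ 3 (mod 8), (2/3067) = -1, so (2/3067)^2 = +1.
Reached (1/3067) = 1. Collecting the sign flips along the way, the symbol is -1.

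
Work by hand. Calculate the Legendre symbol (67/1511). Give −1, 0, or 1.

Reciprocity: 67 ≡ 3 and 1511 ≡ 3 (mod 4), so (67/1511) = −(1511/67).
Reduce top mod 67: now compute (37/67).
Reciprocity: 37 ≡ 1 and 67 ≡ 3 (mod 4), so (37/67) = +(67/37).
Reduce top mod 37: now compute (30/37).
Pull out 2: since 37 ≡ 5 (mod 8), (2/37) = -1.
Reciprocity: 15 ≡ 3 and 37 ≡ 1 (mod 4), so (15/37) = +(37/15).
Reduce top mod 15: now compute (7/15).
Reciprocity: 7 ≡ 3 and 15 ≡ 3 (mod 4), so (7/15) = −(15/7).
Reduce top mod 7: now compute (1/7).
Reached (1/7) = 1. Collecting the sign flips along the way, the symbol is -1.

-1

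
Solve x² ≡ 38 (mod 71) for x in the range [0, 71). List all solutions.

Since 71 ≡ 3 (mod 4), a square root of 38 is 38^((71+1)/4) = 38^18 mod 71.
Repeated squaring: 38^2≡24, 38^4≡8, 38^8≡64, 38^16≡49 (mod 71).
38^18 = 38^(16+2) ≡ 40 (mod 71).
Check: 40² = 1600 ≡ 38 (mod 71). The two roots are 31 and 40.

31, 40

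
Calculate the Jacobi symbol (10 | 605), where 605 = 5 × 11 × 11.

0

Pull out 2: since 605 ≡ 5 (mod 8), (2/605) = -1.
Reciprocity: 5 ≡ 1 and 605 ≡ 1 (mod 4), so (5/605) = +(605/5).
Reduce top mod 5: now compute (0/5).
Top reduces to 0: gcd > 1, so the symbol is 0.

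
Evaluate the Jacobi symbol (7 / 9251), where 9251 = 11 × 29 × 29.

Reciprocity: 7 ≡ 3 and 9251 ≡ 3 (mod 4), so (7/9251) = −(9251/7).
Reduce top mod 7: now compute (4/7).
Pull out 2^2: since 7 ≡ 7 (mod 8), (2/7) = +1, so (2/7)^2 = +1.
Reached (1/7) = 1. Collecting the sign flips along the way, the symbol is -1.

-1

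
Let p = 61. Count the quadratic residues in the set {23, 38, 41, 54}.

(23/61) = -1 → non-residue.
(38/61) = -1 → non-residue.
(41/61) = +1 → QR.
(54/61) = -1 → non-residue.
Total quadratic residues among the 4: 1.

1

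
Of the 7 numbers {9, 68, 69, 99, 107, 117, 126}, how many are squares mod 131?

4

(9/131) = +1 → QR.
(68/131) = -1 → non-residue.
(69/131) = -1 → non-residue.
(99/131) = +1 → QR.
(107/131) = +1 → QR.
(117/131) = +1 → QR.
(126/131) = -1 → non-residue.
Total quadratic residues among the 7: 4.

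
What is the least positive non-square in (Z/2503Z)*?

3

(2/2503) = +1, so 2 is a residue.
(3/2503) = −1, so 3 is the smallest positive non-residue mod 2503.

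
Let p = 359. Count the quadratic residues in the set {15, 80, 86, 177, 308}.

(15/359) = +1 → QR.
(80/359) = +1 → QR.
(86/359) = -1 → non-residue.
(177/359) = -1 → non-residue.
(308/359) = -1 → non-residue.
Total quadratic residues among the 5: 2.

2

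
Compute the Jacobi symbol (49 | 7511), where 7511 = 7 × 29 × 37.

0

Reciprocity: 49 ≡ 1 and 7511 ≡ 3 (mod 4), so (49/7511) = +(7511/49).
Reduce top mod 49: now compute (14/49).
Pull out 2: since 49 ≡ 1 (mod 8), (2/49) = +1.
Reciprocity: 7 ≡ 3 and 49 ≡ 1 (mod 4), so (7/49) = +(49/7).
Reduce top mod 7: now compute (0/7).
Top reduces to 0: gcd > 1, so the symbol is 0.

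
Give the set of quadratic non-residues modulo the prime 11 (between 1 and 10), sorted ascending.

Square k = 1,…,5 (k and 11−k give the same square):
1²=1, 2²=4, 3²=9, 4²≡5, 5²≡3 (mod 11).
The residues are {1, 3, 4, 5, 9}; the non-residues are the remaining 5 nonzero classes.

2 6 7 8 10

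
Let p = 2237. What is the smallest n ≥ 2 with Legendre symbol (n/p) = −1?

2

(2/2237) = −1, so 2 is the smallest positive non-residue mod 2237.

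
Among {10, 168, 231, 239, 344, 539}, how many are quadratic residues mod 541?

(10/541) = -1 → non-residue.
(168/541) = -1 → non-residue.
(231/541) = -1 → non-residue.
(239/541) = -1 → non-residue.
(344/541) = -1 → non-residue.
(539/541) = -1 → non-residue.
Total quadratic residues among the 6: 0.

0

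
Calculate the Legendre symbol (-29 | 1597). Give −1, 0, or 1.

First reduce: -29 ≡ 1568 (mod 1597).
Pull out 2^5: since 1597 ≡ 5 (mod 8), (2/1597) = -1, so (2/1597)^5 = -1.
Reciprocity: 49 ≡ 1 and 1597 ≡ 1 (mod 4), so (49/1597) = +(1597/49).
Reduce top mod 49: now compute (29/49).
Reciprocity: 29 ≡ 1 and 49 ≡ 1 (mod 4), so (29/49) = +(49/29).
Reduce top mod 29: now compute (20/29).
Pull out 2^2: since 29 ≡ 5 (mod 8), (2/29) = -1, so (2/29)^2 = +1.
Reciprocity: 5 ≡ 1 and 29 ≡ 1 (mod 4), so (5/29) = +(29/5).
Reduce top mod 5: now compute (4/5).
Pull out 2^2: since 5 ≡ 5 (mod 8), (2/5) = -1, so (2/5)^2 = +1.
Reached (1/5) = 1. Collecting the sign flips along the way, the symbol is -1.

-1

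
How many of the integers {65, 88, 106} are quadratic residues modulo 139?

2

(65/139) = +1 → QR.
(88/139) = -1 → non-residue.
(106/139) = +1 → QR.
Total quadratic residues among the 3: 2.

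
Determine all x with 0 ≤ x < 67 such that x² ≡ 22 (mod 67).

Since 67 ≡ 3 (mod 4), a square root of 22 is 22^((67+1)/4) = 22^17 mod 67.
Repeated squaring: 22^2≡15, 22^4≡24, 22^8≡40, 22^16≡59 (mod 67).
22^17 = 22^(16+1) ≡ 25 (mod 67).
Check: 25² = 625 ≡ 22 (mod 67). The two roots are 25 and 42.

25, 42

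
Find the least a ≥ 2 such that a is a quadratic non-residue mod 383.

(2/383) = +1, so 2 is a residue.
(3/383) = +1, so 3 is a residue.
(4/383) = +1, so 4 is a residue.
(5/383) = −1, so 5 is the smallest positive non-residue mod 383.

5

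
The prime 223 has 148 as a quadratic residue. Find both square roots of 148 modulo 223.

Since 223 ≡ 3 (mod 4), a square root of 148 is 148^((223+1)/4) = 148^56 mod 223.
Repeated squaring: 148^2≡50, 148^4≡47, 148^8≡202, 148^16≡218, 148^32≡25 (mod 223).
148^56 = 148^(32+16+8) ≡ 172 (mod 223).
Check: 172² = 29584 ≡ 148 (mod 223). The two roots are 51 and 172.

51, 172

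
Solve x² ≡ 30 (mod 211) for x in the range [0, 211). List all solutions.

36, 175

Since 211 ≡ 3 (mod 4), a square root of 30 is 30^((211+1)/4) = 30^53 mod 211.
Repeated squaring: 30^2≡56, 30^4≡182, 30^8≡208, 30^16≡9, 30^32≡81 (mod 211).
30^53 = 30^(32+16+4+1) ≡ 36 (mod 211).
Check: 36² = 1296 ≡ 30 (mod 211). The two roots are 36 and 175.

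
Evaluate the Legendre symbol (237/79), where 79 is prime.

First reduce: 237 ≡ 0 (mod 79).
Top reduces to 0: gcd > 1, so the symbol is 0.

0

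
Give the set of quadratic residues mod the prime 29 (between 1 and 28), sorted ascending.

1 4 5 6 7 9 13 16 20 22 23 24 25 28

Square k = 1,…,14 (k and 29−k give the same square):
1²=1, 2²=4, 3²=9, 4²=16, 5²=25, 6²≡7, 7²≡20, 8²≡6, 9²≡23, 10²≡13, 11²≡5, 12²≡28, 13²≡24, 14²≡22 (mod 29).
So the quadratic residues mod 29 are {1, 4, 5, 6, 7, 9, 13, 16, 20, 22, 23, 24, 25, 28}.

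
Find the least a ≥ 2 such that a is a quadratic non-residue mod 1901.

2

(2/1901) = −1, so 2 is the smallest positive non-residue mod 1901.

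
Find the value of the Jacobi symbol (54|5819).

Pull out 2: since 5819 ≡ 3 (mod 8), (2/5819) = -1.
Reciprocity: 27 ≡ 3 and 5819 ≡ 3 (mod 4), so (27/5819) = −(5819/27).
Reduce top mod 27: now compute (14/27).
Pull out 2: since 27 ≡ 3 (mod 8), (2/27) = -1.
Reciprocity: 7 ≡ 3 and 27 ≡ 3 (mod 4), so (7/27) = −(27/7).
Reduce top mod 7: now compute (6/7).
Pull out 2: since 7 ≡ 7 (mod 8), (2/7) = +1.
Reciprocity: 3 ≡ 3 and 7 ≡ 3 (mod 4), so (3/7) = −(7/3).
Reduce top mod 3: now compute (1/3).
Reached (1/3) = 1. Collecting the sign flips along the way, the symbol is -1.

-1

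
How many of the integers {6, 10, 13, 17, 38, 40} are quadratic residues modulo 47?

2

(6/47) = +1 → QR.
(10/47) = -1 → non-residue.
(13/47) = -1 → non-residue.
(17/47) = +1 → QR.
(38/47) = -1 → non-residue.
(40/47) = -1 → non-residue.
Total quadratic residues among the 6: 2.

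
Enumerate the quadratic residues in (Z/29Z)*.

Square k = 1,…,14 (k and 29−k give the same square):
1²=1, 2²=4, 3²=9, 4²=16, 5²=25, 6²≡7, 7²≡20, 8²≡6, 9²≡23, 10²≡13, 11²≡5, 12²≡28, 13²≡24, 14²≡22 (mod 29).
So the quadratic residues mod 29 are {1, 4, 5, 6, 7, 9, 13, 16, 20, 22, 23, 24, 25, 28}.

1,4,5,6,7,9,13,16,20,22,23,24,25,28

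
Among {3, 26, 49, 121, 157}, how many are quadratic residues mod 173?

3

(3/173) = -1 → non-residue.
(26/173) = -1 → non-residue.
(49/173) = +1 → QR.
(121/173) = +1 → QR.
(157/173) = +1 → QR.
Total quadratic residues among the 5: 3.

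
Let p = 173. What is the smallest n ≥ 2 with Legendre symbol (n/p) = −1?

2

(2/173) = −1, so 2 is the smallest positive non-residue mod 173.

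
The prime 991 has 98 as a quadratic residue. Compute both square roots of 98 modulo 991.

33, 958

Since 991 ≡ 3 (mod 4), a square root of 98 is 98^((991+1)/4) = 98^248 mod 991.
Repeated squaring: 98^2≡685, 98^4≡482, 98^8≡430, 98^16≡574, 98^32≡464, 98^64≡249, 98^128≡559 (mod 991).
98^248 = 98^(128+64+32+16+8) ≡ 33 (mod 991).
Check: 33² = 1089 ≡ 98 (mod 991). The two roots are 33 and 958.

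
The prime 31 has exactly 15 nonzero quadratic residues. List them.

1 2 4 5 7 8 9 10 14 16 18 19 20 25 28

Square k = 1,…,15 (k and 31−k give the same square):
1²=1, 2²=4, 3²=9, 4²=16, 5²=25, 6²≡5, 7²≡18, 8²≡2, 9²≡19, 10²≡7, 11²≡28, 12²≡20, 13²≡14, 14²≡10, 15²≡8 (mod 31).
So the quadratic residues mod 31 are {1, 2, 4, 5, 7, 8, 9, 10, 14, 16, 18, 19, 20, 25, 28}.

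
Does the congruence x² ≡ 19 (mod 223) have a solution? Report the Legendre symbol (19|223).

1

Reciprocity: 19 ≡ 3 and 223 ≡ 3 (mod 4), so (19/223) = −(223/19).
Reduce top mod 19: now compute (14/19).
Pull out 2: since 19 ≡ 3 (mod 8), (2/19) = -1.
Reciprocity: 7 ≡ 3 and 19 ≡ 3 (mod 4), so (7/19) = −(19/7).
Reduce top mod 7: now compute (5/7).
Reciprocity: 5 ≡ 1 and 7 ≡ 3 (mod 4), so (5/7) = +(7/5).
Reduce top mod 5: now compute (2/5).
Pull out 2: since 5 ≡ 5 (mod 8), (2/5) = -1.
Reached (1/5) = 1. Collecting the sign flips along the way, the symbol is +1.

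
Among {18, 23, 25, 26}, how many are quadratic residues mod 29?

2

(18/29) = -1 → non-residue.
(23/29) = +1 → QR.
(25/29) = +1 → QR.
(26/29) = -1 → non-residue.
Total quadratic residues among the 4: 2.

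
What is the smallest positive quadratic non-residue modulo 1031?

7

(2/1031) = +1, so 2 is a residue.
(3/1031) = +1, so 3 is a residue.
(4/1031) = +1, so 4 is a residue.
(5/1031) = +1, so 5 is a residue.
(6/1031) = +1, so 6 is a residue.
(7/1031) = −1, so 7 is the smallest positive non-residue mod 1031.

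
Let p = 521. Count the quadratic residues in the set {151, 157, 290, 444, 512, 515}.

(151/521) = +1 → QR.
(157/521) = -1 → non-residue.
(290/521) = +1 → QR.
(444/521) = -1 → non-residue.
(512/521) = +1 → QR.
(515/521) = -1 → non-residue.
Total quadratic residues among the 6: 3.

3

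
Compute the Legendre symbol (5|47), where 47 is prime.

Reciprocity: 5 ≡ 1 and 47 ≡ 3 (mod 4), so (5/47) = +(47/5).
Reduce top mod 5: now compute (2/5).
Pull out 2: since 5 ≡ 5 (mod 8), (2/5) = -1.
Reached (1/5) = 1. Collecting the sign flips along the way, the symbol is -1.

-1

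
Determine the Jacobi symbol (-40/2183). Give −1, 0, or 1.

First reduce: -40 ≡ 2143 (mod 2183).
Reciprocity: 2143 ≡ 3 and 2183 ≡ 3 (mod 4), so (2143/2183) = −(2183/2143).
Reduce top mod 2143: now compute (40/2143).
Pull out 2^3: since 2143 ≡ 7 (mod 8), (2/2143) = +1, so (2/2143)^3 = +1.
Reciprocity: 5 ≡ 1 and 2143 ≡ 3 (mod 4), so (5/2143) = +(2143/5).
Reduce top mod 5: now compute (3/5).
Reciprocity: 3 ≡ 3 and 5 ≡ 1 (mod 4), so (3/5) = +(5/3).
Reduce top mod 3: now compute (2/3).
Pull out 2: since 3 ≡ 3 (mod 8), (2/3) = -1.
Reached (1/3) = 1. Collecting the sign flips along the way, the symbol is +1.

1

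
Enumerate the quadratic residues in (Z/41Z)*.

Square k = 1,…,20 (k and 41−k give the same square):
1²=1, 2²=4, 3²=9, 4²=16, 5²=25, 6²=36, 7²≡8, 8²≡23, 9²≡40, 10²≡18, 11²≡39, 12²≡21, 13²≡5, 14²≡32, 15²≡20, 16²≡10, 17²≡2, 18²≡37, 19²≡33, 20²≡31 (mod 41).
So the quadratic residues mod 41 are {1, 2, 4, 5, 8, 9, 10, 16, 18, 20, 21, 23, 25, 31, 32, 33, 36, 37, 39, 40}.

1, 2, 4, 5, 8, 9, 10, 16, 18, 20, 21, 23, 25, 31, 32, 33, 36, 37, 39, 40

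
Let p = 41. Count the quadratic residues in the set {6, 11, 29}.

(6/41) = -1 → non-residue.
(11/41) = -1 → non-residue.
(29/41) = -1 → non-residue.
Total quadratic residues among the 3: 0.

0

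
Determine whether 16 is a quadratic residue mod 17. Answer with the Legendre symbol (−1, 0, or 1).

1

Euler's criterion: (16/17) ≡ 16^8 (mod 17).
16^2 ≡ 1 (mod 17)
16^4 ≡ 1 (mod 17)
16^8 ≡ 1 (mod 17)
16^8 = 16^(8) ≡ 1 (mod 17).
Result is 1, so (16/17) = 1.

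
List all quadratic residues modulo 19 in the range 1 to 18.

1,4,5,6,7,9,11,16,17

Square k = 1,…,9 (k and 19−k give the same square):
1²=1, 2²=4, 3²=9, 4²=16, 5²≡6, 6²≡17, 7²≡11, 8²≡7, 9²≡5 (mod 19).
So the quadratic residues mod 19 are {1, 4, 5, 6, 7, 9, 11, 16, 17}.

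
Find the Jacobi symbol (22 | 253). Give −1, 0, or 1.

Pull out 2: since 253 ≡ 5 (mod 8), (2/253) = -1.
Reciprocity: 11 ≡ 3 and 253 ≡ 1 (mod 4), so (11/253) = +(253/11).
Reduce top mod 11: now compute (0/11).
Top reduces to 0: gcd > 1, so the symbol is 0.

0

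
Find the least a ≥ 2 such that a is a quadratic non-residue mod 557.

2

(2/557) = −1, so 2 is the smallest positive non-residue mod 557.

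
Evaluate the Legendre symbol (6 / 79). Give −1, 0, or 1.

-1

Pull out 2: since 79 ≡ 7 (mod 8), (2/79) = +1.
Reciprocity: 3 ≡ 3 and 79 ≡ 3 (mod 4), so (3/79) = −(79/3).
Reduce top mod 3: now compute (1/3).
Reached (1/3) = 1. Collecting the sign flips along the way, the symbol is -1.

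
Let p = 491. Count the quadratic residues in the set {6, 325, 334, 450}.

(6/491) = -1 → non-residue.
(325/491) = +1 → QR.
(334/491) = +1 → QR.
(450/491) = -1 → non-residue.
Total quadratic residues among the 4: 2.

2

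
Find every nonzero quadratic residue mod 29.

Square k = 1,…,14 (k and 29−k give the same square):
1²=1, 2²=4, 3²=9, 4²=16, 5²=25, 6²≡7, 7²≡20, 8²≡6, 9²≡23, 10²≡13, 11²≡5, 12²≡28, 13²≡24, 14²≡22 (mod 29).
So the quadratic residues mod 29 are {1, 4, 5, 6, 7, 9, 13, 16, 20, 22, 23, 24, 25, 28}.

1, 4, 5, 6, 7, 9, 13, 16, 20, 22, 23, 24, 25, 28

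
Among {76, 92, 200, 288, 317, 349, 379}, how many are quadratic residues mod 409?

(76/409) = -1 → non-residue.
(92/409) = +1 → QR.
(200/409) = +1 → QR.
(288/409) = +1 → QR.
(317/409) = +1 → QR.
(349/409) = +1 → QR.
(379/409) = +1 → QR.
Total quadratic residues among the 7: 6.

6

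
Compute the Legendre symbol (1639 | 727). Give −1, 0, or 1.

1

First reduce: 1639 ≡ 185 (mod 727).
Reciprocity: 185 ≡ 1 and 727 ≡ 3 (mod 4), so (185/727) = +(727/185).
Reduce top mod 185: now compute (172/185).
Pull out 2^2: since 185 ≡ 1 (mod 8), (2/185) = +1, so (2/185)^2 = +1.
Reciprocity: 43 ≡ 3 and 185 ≡ 1 (mod 4), so (43/185) = +(185/43).
Reduce top mod 43: now compute (13/43).
Reciprocity: 13 ≡ 1 and 43 ≡ 3 (mod 4), so (13/43) = +(43/13).
Reduce top mod 13: now compute (4/13).
Pull out 2^2: since 13 ≡ 5 (mod 8), (2/13) = -1, so (2/13)^2 = +1.
Reached (1/13) = 1. Collecting the sign flips along the way, the symbol is +1.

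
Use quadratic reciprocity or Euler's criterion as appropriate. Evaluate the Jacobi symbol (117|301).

-1

Reciprocity: 117 ≡ 1 and 301 ≡ 1 (mod 4), so (117/301) = +(301/117).
Reduce top mod 117: now compute (67/117).
Reciprocity: 67 ≡ 3 and 117 ≡ 1 (mod 4), so (67/117) = +(117/67).
Reduce top mod 67: now compute (50/67).
Pull out 2: since 67 ≡ 3 (mod 8), (2/67) = -1.
Reciprocity: 25 ≡ 1 and 67 ≡ 3 (mod 4), so (25/67) = +(67/25).
Reduce top mod 25: now compute (17/25).
Reciprocity: 17 ≡ 1 and 25 ≡ 1 (mod 4), so (17/25) = +(25/17).
Reduce top mod 17: now compute (8/17).
Pull out 2^3: since 17 ≡ 1 (mod 8), (2/17) = +1, so (2/17)^3 = +1.
Reached (1/17) = 1. Collecting the sign flips along the way, the symbol is -1.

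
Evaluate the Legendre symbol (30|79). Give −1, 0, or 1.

Euler's criterion: (30/79) ≡ 30^39 (mod 79).
30^2 ≡ 31 (mod 79)
30^4 ≡ 13 (mod 79)
30^8 ≡ 11 (mod 79)
30^16 ≡ 42 (mod 79)
30^32 ≡ 26 (mod 79)
30^39 = 30^(32+4+2+1) ≡ 78 (mod 79).
Result is 78 ≡ −1, so (30/79) = −1.

-1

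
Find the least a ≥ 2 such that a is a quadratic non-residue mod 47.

(2/47) = +1, so 2 is a residue.
(3/47) = +1, so 3 is a residue.
(4/47) = +1, so 4 is a residue.
(5/47) = −1, so 5 is the smallest positive non-residue mod 47.

5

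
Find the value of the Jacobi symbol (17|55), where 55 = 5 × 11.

1

Reciprocity: 17 ≡ 1 and 55 ≡ 3 (mod 4), so (17/55) = +(55/17).
Reduce top mod 17: now compute (4/17).
Pull out 2^2: since 17 ≡ 1 (mod 8), (2/17) = +1, so (2/17)^2 = +1.
Reached (1/17) = 1. Collecting the sign flips along the way, the symbol is +1.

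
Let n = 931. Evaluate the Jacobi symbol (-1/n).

-1

First reduce: -1 ≡ 930 (mod 931).
Pull out 2: since 931 ≡ 3 (mod 8), (2/931) = -1.
Reciprocity: 465 ≡ 1 and 931 ≡ 3 (mod 4), so (465/931) = +(931/465).
Reduce top mod 465: now compute (1/465).
Reached (1/465) = 1. Collecting the sign flips along the way, the symbol is -1.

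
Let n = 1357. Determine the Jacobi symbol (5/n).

Reciprocity: 5 ≡ 1 and 1357 ≡ 1 (mod 4), so (5/1357) = +(1357/5).
Reduce top mod 5: now compute (2/5).
Pull out 2: since 5 ≡ 5 (mod 8), (2/5) = -1.
Reached (1/5) = 1. Collecting the sign flips along the way, the symbol is -1.

-1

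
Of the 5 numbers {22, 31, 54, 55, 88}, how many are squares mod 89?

3

(22/89) = +1 → QR.
(31/89) = -1 → non-residue.
(54/89) = -1 → non-residue.
(55/89) = +1 → QR.
(88/89) = +1 → QR.
Total quadratic residues among the 5: 3.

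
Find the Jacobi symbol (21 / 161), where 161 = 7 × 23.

0

Reciprocity: 21 ≡ 1 and 161 ≡ 1 (mod 4), so (21/161) = +(161/21).
Reduce top mod 21: now compute (14/21).
Pull out 2: since 21 ≡ 5 (mod 8), (2/21) = -1.
Reciprocity: 7 ≡ 3 and 21 ≡ 1 (mod 4), so (7/21) = +(21/7).
Reduce top mod 7: now compute (0/7).
Top reduces to 0: gcd > 1, so the symbol is 0.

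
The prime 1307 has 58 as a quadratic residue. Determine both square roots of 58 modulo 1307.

Since 1307 ≡ 3 (mod 4), a square root of 58 is 58^((1307+1)/4) = 58^327 mod 1307.
Repeated squaring: 58^2≡750, 58^4≡490, 58^8≡919, 58^16≡239, 58^32≡920, 58^64≡771, 58^128≡1063, 58^256≡721 (mod 1307).
58^327 = 58^(256+64+4+2+1) ≡ 417 (mod 1307).
Check: 417² = 173889 ≡ 58 (mod 1307). The two roots are 417 and 890.

417, 890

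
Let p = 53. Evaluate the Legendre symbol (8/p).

Pull out 2^3: since 53 ≡ 5 (mod 8), (2/53) = -1, so (2/53)^3 = -1.
Reached (1/53) = 1. Collecting the sign flips along the way, the symbol is -1.

-1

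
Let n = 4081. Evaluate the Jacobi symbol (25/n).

Reciprocity: 25 ≡ 1 and 4081 ≡ 1 (mod 4), so (25/4081) = +(4081/25).
Reduce top mod 25: now compute (6/25).
Pull out 2: since 25 ≡ 1 (mod 8), (2/25) = +1.
Reciprocity: 3 ≡ 3 and 25 ≡ 1 (mod 4), so (3/25) = +(25/3).
Reduce top mod 3: now compute (1/3).
Reached (1/3) = 1. Collecting the sign flips along the way, the symbol is +1.

1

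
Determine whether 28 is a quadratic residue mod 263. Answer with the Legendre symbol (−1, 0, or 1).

Euler's criterion: (28/263) ≡ 28^131 (mod 263).
28^2 ≡ 258 (mod 263)
28^4 ≡ 25 (mod 263)
28^8 ≡ 99 (mod 263)
28^16 ≡ 70 (mod 263)
28^32 ≡ 166 (mod 263)
28^64 ≡ 204 (mod 263)
28^128 ≡ 62 (mod 263)
28^131 = 28^(128+2+1) ≡ 262 (mod 263).
Result is 262 ≡ −1, so (28/263) = −1.

-1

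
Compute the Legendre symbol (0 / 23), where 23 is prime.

Top reduces to 0: gcd > 1, so the symbol is 0.

0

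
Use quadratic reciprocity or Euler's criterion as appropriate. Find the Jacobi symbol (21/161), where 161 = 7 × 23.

0

Reciprocity: 21 ≡ 1 and 161 ≡ 1 (mod 4), so (21/161) = +(161/21).
Reduce top mod 21: now compute (14/21).
Pull out 2: since 21 ≡ 5 (mod 8), (2/21) = -1.
Reciprocity: 7 ≡ 3 and 21 ≡ 1 (mod 4), so (7/21) = +(21/7).
Reduce top mod 7: now compute (0/7).
Top reduces to 0: gcd > 1, so the symbol is 0.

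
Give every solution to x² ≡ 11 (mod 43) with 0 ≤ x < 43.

Since 43 ≡ 3 (mod 4), a square root of 11 is 11^((43+1)/4) = 11^11 mod 43.
Repeated squaring: 11^2≡35, 11^4≡21, 11^8≡11 (mod 43).
11^11 = 11^(8+2+1) ≡ 21 (mod 43).
Check: 21² = 441 ≡ 11 (mod 43). The two roots are 21 and 22.

21, 22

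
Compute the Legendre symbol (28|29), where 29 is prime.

Pull out 2^2: since 29 ≡ 5 (mod 8), (2/29) = -1, so (2/29)^2 = +1.
Reciprocity: 7 ≡ 3 and 29 ≡ 1 (mod 4), so (7/29) = +(29/7).
Reduce top mod 7: now compute (1/7).
Reached (1/7) = 1. Collecting the sign flips along the way, the symbol is +1.

1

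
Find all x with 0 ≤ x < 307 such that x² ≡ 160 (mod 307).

62, 245

Since 307 ≡ 3 (mod 4), a square root of 160 is 160^((307+1)/4) = 160^77 mod 307.
Repeated squaring: 160^2≡119, 160^4≡39, 160^8≡293, 160^16≡196, 160^32≡41, 160^64≡146 (mod 307).
160^77 = 160^(64+8+4+1) ≡ 62 (mod 307).
Check: 62² = 3844 ≡ 160 (mod 307). The two roots are 62 and 245.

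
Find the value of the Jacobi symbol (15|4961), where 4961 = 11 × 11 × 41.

Reciprocity: 15 ≡ 3 and 4961 ≡ 1 (mod 4), so (15/4961) = +(4961/15).
Reduce top mod 15: now compute (11/15).
Reciprocity: 11 ≡ 3 and 15 ≡ 3 (mod 4), so (11/15) = −(15/11).
Reduce top mod 11: now compute (4/11).
Pull out 2^2: since 11 ≡ 3 (mod 8), (2/11) = -1, so (2/11)^2 = +1.
Reached (1/11) = 1. Collecting the sign flips along the way, the symbol is -1.

-1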